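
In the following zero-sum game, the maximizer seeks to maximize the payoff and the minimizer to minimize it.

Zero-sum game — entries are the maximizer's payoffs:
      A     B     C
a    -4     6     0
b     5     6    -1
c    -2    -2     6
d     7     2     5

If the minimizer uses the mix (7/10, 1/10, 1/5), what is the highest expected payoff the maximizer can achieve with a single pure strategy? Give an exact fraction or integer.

61/10

a: (-4)·(7/10) + (6)·(1/10) + (0)·(1/5) = -11/5.
b: (5)·(7/10) + (6)·(1/10) + (-1)·(1/5) = 39/10.
c: (-2)·(7/10) + (-2)·(1/10) + (6)·(1/5) = -2/5.
d: (7)·(7/10) + (2)·(1/10) + (5)·(1/5) = 61/10.
The best pure response is d with expected payoff 61/10.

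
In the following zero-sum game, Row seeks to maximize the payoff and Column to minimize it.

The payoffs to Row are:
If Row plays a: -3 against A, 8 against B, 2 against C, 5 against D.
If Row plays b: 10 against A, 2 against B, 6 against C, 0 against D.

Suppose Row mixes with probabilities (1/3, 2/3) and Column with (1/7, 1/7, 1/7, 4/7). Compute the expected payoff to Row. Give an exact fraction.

3

Against (1/7, 1/7, 1/7, 4/7), each row's expected payoff is a: 27/7; b: 18/7.
Taking the (1/3, 2/3)-weighted average: (1/3)·(27/7) + (2/3)·(18/7) = 3.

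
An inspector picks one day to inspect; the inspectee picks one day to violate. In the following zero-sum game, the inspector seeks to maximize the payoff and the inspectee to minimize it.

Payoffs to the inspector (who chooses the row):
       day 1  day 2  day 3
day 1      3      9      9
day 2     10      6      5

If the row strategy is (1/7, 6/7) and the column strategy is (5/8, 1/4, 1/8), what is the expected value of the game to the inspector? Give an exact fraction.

Against (5/8, 1/4, 1/8), each row's expected payoff is day 1: 21/4; day 2: 67/8.
Taking the (1/7, 6/7)-weighted average: (1/7)·(21/4) + (6/7)·(67/8) = 111/14.

111/14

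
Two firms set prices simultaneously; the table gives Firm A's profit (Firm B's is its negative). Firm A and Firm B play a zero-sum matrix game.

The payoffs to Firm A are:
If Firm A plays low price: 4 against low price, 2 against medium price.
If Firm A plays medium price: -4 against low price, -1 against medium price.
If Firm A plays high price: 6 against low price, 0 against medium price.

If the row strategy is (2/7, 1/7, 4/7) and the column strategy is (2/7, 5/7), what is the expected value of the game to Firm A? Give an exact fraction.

71/49

Against (2/7, 5/7), each row's expected payoff is low price: 18/7; medium price: -13/7; high price: 12/7.
Taking the (2/7, 1/7, 4/7)-weighted average: (2/7)·(18/7) + (1/7)·(-13/7) + (4/7)·(12/7) = 71/49.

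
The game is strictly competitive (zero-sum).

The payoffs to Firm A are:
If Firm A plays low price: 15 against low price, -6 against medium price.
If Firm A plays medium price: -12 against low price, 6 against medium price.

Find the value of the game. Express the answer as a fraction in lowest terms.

6/13

Row minima are -6 and -12, so Firm A's maximin is -6; column maxima are 15 and 6, so Firm B's minimax is 6. These differ, so the equilibrium is in mixed strategies.
Let Firm A play low price with probability p. Firm B is indifferent when 15p − 12(1−p) = −6p + 6(1−p), giving p = 6/13.
Let Firm B play low price with probability q. Firm A is indifferent when 15q − 6(1−q) = −12q + 6(1−q), giving q = 4/13.
The value is 15·(4/13) + (-6)·(9/13) = 6/13.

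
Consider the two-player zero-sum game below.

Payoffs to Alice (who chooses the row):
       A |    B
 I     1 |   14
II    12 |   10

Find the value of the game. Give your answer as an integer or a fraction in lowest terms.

158/15

Row minima are 1 and 10, so Alice's maximin is 10; column maxima are 12 and 14, so Bob's minimax is 12. These differ, so the equilibrium is in mixed strategies.
Let Alice play I with probability p. Bob is indifferent when p + 12(1−p) = 14p + 10(1−p), giving p = 2/15.
Let Bob play A with probability q. Alice is indifferent when q + 14(1−q) = 12q + 10(1−q), giving q = 4/15.
The value is 1·(4/15) + (14)·(11/15) = 158/15.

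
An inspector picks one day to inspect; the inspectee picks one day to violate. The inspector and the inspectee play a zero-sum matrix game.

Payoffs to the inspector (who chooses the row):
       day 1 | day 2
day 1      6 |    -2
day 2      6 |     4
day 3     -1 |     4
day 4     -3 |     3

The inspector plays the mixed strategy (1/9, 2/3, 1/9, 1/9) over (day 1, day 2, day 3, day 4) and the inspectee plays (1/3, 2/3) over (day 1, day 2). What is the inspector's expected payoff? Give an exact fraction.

32/9

Against (1/3, 2/3), each row's expected payoff is day 1: 2/3; day 2: 14/3; day 3: 7/3; day 4: 1.
Taking the (1/9, 2/3, 1/9, 1/9)-weighted average: (1/9)·(2/3) + (2/3)·(14/3) + (1/9)·(7/3) + (1/9)·(1) = 32/9.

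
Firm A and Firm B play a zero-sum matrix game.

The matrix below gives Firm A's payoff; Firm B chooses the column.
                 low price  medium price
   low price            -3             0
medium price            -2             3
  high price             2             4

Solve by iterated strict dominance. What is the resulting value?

2

Row low price is strictly dominated by row medium price (-2>-3, 3>0); eliminate low price.
Row medium price is strictly dominated by row high price (2>-2, 4>3); eliminate medium price.
Column medium price is strictly dominated by low price for Firm B (2<4); eliminate medium price.
Only (high price, low price) remains, with payoff 2.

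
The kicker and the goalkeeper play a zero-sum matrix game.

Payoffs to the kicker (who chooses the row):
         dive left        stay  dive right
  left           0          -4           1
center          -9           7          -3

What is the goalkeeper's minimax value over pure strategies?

The worst case (largest entry) in each column is dive left: 0, stay: 7, dive right: 1.
The best (smallest) of these is 0.

0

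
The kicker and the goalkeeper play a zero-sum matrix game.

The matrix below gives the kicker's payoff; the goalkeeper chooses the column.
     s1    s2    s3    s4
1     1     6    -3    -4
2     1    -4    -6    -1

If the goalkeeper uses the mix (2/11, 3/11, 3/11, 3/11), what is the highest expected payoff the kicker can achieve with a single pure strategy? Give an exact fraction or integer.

-1/11

1: (1)·(2/11) + (6)·(3/11) + (-3)·(3/11) + (-4)·(3/11) = -1/11.
2: (1)·(2/11) + (-4)·(3/11) + (-6)·(3/11) + (-1)·(3/11) = -31/11.
The best pure response is 1 with expected payoff -1/11.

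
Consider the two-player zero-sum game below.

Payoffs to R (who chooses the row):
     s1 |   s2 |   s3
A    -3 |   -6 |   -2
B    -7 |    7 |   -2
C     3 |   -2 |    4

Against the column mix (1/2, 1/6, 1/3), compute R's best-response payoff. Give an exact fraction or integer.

5/2

A: (-3)·(1/2) + (-6)·(1/6) + (-2)·(1/3) = -19/6.
B: (-7)·(1/2) + (7)·(1/6) + (-2)·(1/3) = -3.
C: (3)·(1/2) + (-2)·(1/6) + (4)·(1/3) = 5/2.
The best pure response is C with expected payoff 5/2.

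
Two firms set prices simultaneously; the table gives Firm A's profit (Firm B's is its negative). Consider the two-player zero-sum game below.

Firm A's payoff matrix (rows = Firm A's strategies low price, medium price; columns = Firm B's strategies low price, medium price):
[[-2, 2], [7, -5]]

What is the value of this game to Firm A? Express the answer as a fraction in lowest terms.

Row minima are -2 and -5, so Firm A's maximin is -2; column maxima are 7 and 2, so Firm B's minimax is 2. These differ, so the equilibrium is in mixed strategies.
Let Firm A play low price with probability p. Firm B is indifferent when −2p + 7(1−p) = 2p − 5(1−p), giving p = 3/4.
Let Firm B play low price with probability q. Firm A is indifferent when −2q + 2(1−q) = 7q − 5(1−q), giving q = 7/16.
The value is -2·(7/16) + (2)·(9/16) = 1/4.

1/4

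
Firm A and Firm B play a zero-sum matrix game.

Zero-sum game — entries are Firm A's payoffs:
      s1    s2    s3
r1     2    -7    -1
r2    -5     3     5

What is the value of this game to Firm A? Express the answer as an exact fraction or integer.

Column s3 is strictly dominated by s2 for Firm B (it gives Firm A more in every row).
The remaining 2×2 game on (r1, r2) × (s1, s2) has no saddle point. Let Firm A play r1 with probability p; indifference gives 2p − 5(1−p) = −7p + 3(1−p), so p = 8/17.
Similarly Firm B's optimal q on s1 is 10/17, and the value is 2·(10/17) + (-7)·(7/17) = -29/17.

-29/17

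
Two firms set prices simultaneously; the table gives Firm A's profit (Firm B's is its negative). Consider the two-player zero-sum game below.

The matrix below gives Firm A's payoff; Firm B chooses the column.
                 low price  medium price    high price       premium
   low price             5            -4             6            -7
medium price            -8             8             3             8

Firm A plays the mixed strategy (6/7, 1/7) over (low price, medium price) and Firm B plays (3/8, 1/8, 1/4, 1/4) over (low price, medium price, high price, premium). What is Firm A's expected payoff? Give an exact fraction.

Against (3/8, 1/8, 1/4, 1/4), each row's expected payoff is low price: 9/8; medium price: 3/4.
Taking the (6/7, 1/7)-weighted average: (6/7)·(9/8) + (1/7)·(3/4) = 15/14.

15/14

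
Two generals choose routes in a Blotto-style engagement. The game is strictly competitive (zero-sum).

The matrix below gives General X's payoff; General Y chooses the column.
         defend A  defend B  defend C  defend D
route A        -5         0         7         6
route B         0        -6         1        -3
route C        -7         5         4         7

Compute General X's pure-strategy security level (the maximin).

-5

The worst-case payoff for each row is route A: -5, route B: -6, route C: -7.
The best of these is -5.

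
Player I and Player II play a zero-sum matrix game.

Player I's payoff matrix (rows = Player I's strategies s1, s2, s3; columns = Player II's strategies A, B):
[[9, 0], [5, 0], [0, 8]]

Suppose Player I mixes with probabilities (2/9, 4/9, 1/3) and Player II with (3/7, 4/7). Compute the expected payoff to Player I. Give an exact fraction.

Against (3/7, 4/7), each row's expected payoff is s1: 27/7; s2: 15/7; s3: 32/7.
Taking the (2/9, 4/9, 1/3)-weighted average: (2/9)·(27/7) + (4/9)·(15/7) + (1/3)·(32/7) = 10/3.

10/3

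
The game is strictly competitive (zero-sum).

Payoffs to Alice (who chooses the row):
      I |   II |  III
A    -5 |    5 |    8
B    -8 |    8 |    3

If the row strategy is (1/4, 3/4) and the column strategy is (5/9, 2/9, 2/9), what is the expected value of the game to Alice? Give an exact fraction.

-53/36

Against (5/9, 2/9, 2/9), each row's expected payoff is A: 1/9; B: -2.
Taking the (1/4, 3/4)-weighted average: (1/4)·(1/9) + (3/4)·(-2) = -53/36.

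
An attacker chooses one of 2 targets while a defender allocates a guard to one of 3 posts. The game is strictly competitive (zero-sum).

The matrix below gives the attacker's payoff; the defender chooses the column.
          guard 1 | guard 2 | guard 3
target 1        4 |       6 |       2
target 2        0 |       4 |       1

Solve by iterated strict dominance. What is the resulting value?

Row target 2 is strictly dominated by row target 1 (4>0, 6>4, 2>1); eliminate target 2.
Column guard 2 is strictly dominated by guard 1 for the defender (4<6); eliminate guard 2.
Column guard 1 is strictly dominated by guard 3 for the defender (2<4); eliminate guard 1.
Only (target 1, guard 3) remains, with payoff 2.

2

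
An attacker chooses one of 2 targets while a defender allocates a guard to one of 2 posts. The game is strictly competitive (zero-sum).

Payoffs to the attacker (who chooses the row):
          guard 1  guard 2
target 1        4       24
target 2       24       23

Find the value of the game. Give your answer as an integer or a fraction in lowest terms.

Row minima are 4 and 23, so the attacker's maximin is 23; column maxima are 24 and 24, so the defender's minimax is 24. These differ, so the equilibrium is in mixed strategies.
Let the attacker play target 1 with probability p. The defender is indifferent when 4p + 24(1−p) = 24p + 23(1−p), giving p = 1/21.
Let the defender play guard 1 with probability q. The attacker is indifferent when 4q + 24(1−q) = 24q + 23(1−q), giving q = 1/21.
The value is 4·(1/21) + (24)·(20/21) = 484/21.

484/21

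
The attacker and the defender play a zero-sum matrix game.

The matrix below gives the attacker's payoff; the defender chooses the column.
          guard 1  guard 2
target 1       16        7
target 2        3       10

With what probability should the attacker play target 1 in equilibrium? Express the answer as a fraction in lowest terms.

7/16

Row minima are 7 and 3, so the attacker's maximin is 7; column maxima are 16 and 10, so the defender's minimax is 10. These differ, so the equilibrium is in mixed strategies.
Let the attacker play target 1 with probability p. The defender is indifferent when 16p + 3(1−p) = 7p + 10(1−p), giving p = 7/16.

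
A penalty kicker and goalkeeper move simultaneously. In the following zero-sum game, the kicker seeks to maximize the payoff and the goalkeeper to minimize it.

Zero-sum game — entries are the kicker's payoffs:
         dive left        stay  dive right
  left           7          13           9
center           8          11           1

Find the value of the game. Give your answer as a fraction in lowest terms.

65/9

Column stay is strictly dominated by dive left for the goalkeeper (it gives the kicker more in every row).
The remaining 2×2 game on (left, center) × (dive left, dive right) has no saddle point. Let the kicker play left with probability p; indifference gives 7p + 8(1−p) = 9p + (1−p), so p = 7/9.
Similarly the goalkeeper's optimal q on dive left is 8/9, and the value is 7·(8/9) + (9)·(1/9) = 65/9.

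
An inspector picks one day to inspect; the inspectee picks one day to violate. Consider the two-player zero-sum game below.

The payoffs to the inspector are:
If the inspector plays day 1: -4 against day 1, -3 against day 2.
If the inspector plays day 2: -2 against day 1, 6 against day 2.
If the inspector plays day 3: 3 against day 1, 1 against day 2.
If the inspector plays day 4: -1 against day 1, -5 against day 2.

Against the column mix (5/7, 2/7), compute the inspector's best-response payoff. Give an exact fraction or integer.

17/7

day 1: (-4)·(5/7) + (-3)·(2/7) = -26/7.
day 2: (-2)·(5/7) + (6)·(2/7) = 2/7.
day 3: (3)·(5/7) + (1)·(2/7) = 17/7.
day 4: (-1)·(5/7) + (-5)·(2/7) = -15/7.
The best pure response is day 3 with expected payoff 17/7.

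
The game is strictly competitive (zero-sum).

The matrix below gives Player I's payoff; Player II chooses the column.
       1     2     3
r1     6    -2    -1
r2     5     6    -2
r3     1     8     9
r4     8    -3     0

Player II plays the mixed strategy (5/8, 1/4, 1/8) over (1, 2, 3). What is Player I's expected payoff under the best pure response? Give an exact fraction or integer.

r1: (6)·(5/8) + (-2)·(1/4) + (-1)·(1/8) = 25/8.
r2: (5)·(5/8) + (6)·(1/4) + (-2)·(1/8) = 35/8.
r3: (1)·(5/8) + (8)·(1/4) + (9)·(1/8) = 15/4.
r4: (8)·(5/8) + (-3)·(1/4) + (0)·(1/8) = 17/4.
The best pure response is r2 with expected payoff 35/8.

35/8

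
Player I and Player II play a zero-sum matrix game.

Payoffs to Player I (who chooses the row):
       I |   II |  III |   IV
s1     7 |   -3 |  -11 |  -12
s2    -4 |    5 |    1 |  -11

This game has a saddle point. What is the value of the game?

Row minima: -12, -11 → Player I's maximin is -11.
Column maxima: 7, 5, 1, -11 → Player II's minimax is -11.
They coincide at (s2, IV), so the value is -11.

-11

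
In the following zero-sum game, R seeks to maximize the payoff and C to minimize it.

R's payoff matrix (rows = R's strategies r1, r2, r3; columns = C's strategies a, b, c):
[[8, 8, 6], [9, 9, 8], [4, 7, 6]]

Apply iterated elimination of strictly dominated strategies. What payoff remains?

Row r1 is strictly dominated by row r2 (9>8, 9>8, 8>6); eliminate r1.
Column b is strictly dominated by c for C (8<9, 6<7); eliminate b.
Row r3 is strictly dominated by row r2 (9>4, 8>6); eliminate r3.
Column a is strictly dominated by c for C (8<9); eliminate a.
Only (r2, c) remains, with payoff 8.

8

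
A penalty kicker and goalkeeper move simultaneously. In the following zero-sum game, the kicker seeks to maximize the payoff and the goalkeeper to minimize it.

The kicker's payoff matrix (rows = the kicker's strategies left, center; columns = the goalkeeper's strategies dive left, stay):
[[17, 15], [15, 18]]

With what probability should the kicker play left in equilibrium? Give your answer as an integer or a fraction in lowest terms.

3/5

Row minima are 15 and 15, so the kicker's maximin is 15; column maxima are 17 and 18, so the goalkeeper's minimax is 17. These differ, so the equilibrium is in mixed strategies.
Let the kicker play left with probability p. The goalkeeper is indifferent when 17p + 15(1−p) = 15p + 18(1−p), giving p = 3/5.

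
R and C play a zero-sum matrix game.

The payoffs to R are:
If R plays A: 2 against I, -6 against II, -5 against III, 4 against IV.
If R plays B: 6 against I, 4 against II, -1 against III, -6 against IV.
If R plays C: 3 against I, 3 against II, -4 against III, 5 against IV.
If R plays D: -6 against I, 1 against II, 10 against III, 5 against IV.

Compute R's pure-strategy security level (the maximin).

The worst-case payoff for each row is A: -6, B: -6, C: -4, D: -6.
The best of these is -4.

-4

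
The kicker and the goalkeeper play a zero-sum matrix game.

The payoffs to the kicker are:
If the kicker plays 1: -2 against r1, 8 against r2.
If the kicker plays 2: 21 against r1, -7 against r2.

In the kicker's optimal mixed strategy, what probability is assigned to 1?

Row minima are -2 and -7, so the kicker's maximin is -2; column maxima are 21 and 8, so the goalkeeper's minimax is 8. These differ, so the equilibrium is in mixed strategies.
Let the kicker play 1 with probability p. The goalkeeper is indifferent when −2p + 21(1−p) = 8p − 7(1−p), giving p = 14/19.

14/19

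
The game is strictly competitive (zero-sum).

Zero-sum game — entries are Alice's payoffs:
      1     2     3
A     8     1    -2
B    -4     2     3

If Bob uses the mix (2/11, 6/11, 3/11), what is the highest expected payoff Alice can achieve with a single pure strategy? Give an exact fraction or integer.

16/11

A: (8)·(2/11) + (1)·(6/11) + (-2)·(3/11) = 16/11.
B: (-4)·(2/11) + (2)·(6/11) + (3)·(3/11) = 13/11.
The best pure response is A with expected payoff 16/11.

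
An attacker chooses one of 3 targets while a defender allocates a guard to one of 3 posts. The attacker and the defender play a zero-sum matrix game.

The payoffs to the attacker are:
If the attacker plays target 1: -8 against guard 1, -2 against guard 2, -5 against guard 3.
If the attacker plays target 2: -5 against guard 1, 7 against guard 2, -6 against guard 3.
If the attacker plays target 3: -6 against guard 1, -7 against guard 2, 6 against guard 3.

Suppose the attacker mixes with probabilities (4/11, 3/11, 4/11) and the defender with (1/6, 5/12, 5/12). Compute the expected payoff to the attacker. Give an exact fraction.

-287/132

Against (1/6, 5/12, 5/12), each row's expected payoff is target 1: -17/4; target 2: -5/12; target 3: -17/12.
Taking the (4/11, 3/11, 4/11)-weighted average: (4/11)·(-17/4) + (3/11)·(-5/12) + (4/11)·(-17/12) = -287/132.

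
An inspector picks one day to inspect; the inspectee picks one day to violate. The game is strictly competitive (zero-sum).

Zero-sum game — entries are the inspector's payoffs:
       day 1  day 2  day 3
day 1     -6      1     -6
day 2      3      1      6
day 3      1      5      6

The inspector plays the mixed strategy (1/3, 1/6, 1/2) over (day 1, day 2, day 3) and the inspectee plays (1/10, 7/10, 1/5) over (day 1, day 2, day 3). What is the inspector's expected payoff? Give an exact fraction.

12/5

Against (1/10, 7/10, 1/5), each row's expected payoff is day 1: -11/10; day 2: 11/5; day 3: 24/5.
Taking the (1/3, 1/6, 1/2)-weighted average: (1/3)·(-11/10) + (1/6)·(11/5) + (1/2)·(24/5) = 12/5.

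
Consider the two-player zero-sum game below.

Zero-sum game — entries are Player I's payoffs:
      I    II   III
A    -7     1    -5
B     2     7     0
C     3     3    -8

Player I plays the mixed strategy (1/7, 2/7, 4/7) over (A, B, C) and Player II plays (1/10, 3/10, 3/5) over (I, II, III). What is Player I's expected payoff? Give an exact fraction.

Against (1/10, 3/10, 3/5), each row's expected payoff is A: -17/5; B: 23/10; C: -18/5.
Taking the (1/7, 2/7, 4/7)-weighted average: (1/7)·(-17/5) + (2/7)·(23/10) + (4/7)·(-18/5) = -66/35.

-66/35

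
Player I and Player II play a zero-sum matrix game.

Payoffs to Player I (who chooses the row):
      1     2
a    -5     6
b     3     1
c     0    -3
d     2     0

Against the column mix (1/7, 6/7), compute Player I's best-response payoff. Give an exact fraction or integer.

31/7

a: (-5)·(1/7) + (6)·(6/7) = 31/7.
b: (3)·(1/7) + (1)·(6/7) = 9/7.
c: (0)·(1/7) + (-3)·(6/7) = -18/7.
d: (2)·(1/7) + (0)·(6/7) = 2/7.
The best pure response is a with expected payoff 31/7.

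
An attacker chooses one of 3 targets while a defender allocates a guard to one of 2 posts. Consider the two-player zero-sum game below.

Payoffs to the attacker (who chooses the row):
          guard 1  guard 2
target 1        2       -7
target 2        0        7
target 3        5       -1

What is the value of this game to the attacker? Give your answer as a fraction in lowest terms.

Row target 1 is strictly dominated by row target 3, so the attacker never plays it.
The remaining 2×2 game on (target 2, target 3) × (guard 1, guard 2) has no saddle point. Let the attacker play target 2 with probability p; indifference gives 5(1−p) = 7p − (1−p), so p = 6/13.
Similarly the defender's optimal q on guard 1 is 8/13, and the value is 0·(8/13) + (7)·(5/13) = 35/13.

35/13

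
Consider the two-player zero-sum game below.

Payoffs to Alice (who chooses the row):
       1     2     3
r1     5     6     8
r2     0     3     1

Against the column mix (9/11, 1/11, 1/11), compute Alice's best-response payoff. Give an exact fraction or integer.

r1: (5)·(9/11) + (6)·(1/11) + (8)·(1/11) = 59/11.
r2: (0)·(9/11) + (3)·(1/11) + (1)·(1/11) = 4/11.
The best pure response is r1 with expected payoff 59/11.

59/11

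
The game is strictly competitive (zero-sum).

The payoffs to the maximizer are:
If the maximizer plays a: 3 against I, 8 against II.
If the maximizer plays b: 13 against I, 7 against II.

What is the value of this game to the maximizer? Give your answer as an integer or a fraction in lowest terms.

83/11

Row minima are 3 and 7, so the maximizer's maximin is 7; column maxima are 13 and 8, so the minimizer's minimax is 8. These differ, so the equilibrium is in mixed strategies.
Let the maximizer play a with probability p. The minimizer is indifferent when 3p + 13(1−p) = 8p + 7(1−p), giving p = 6/11.
Let the minimizer play I with probability q. The maximizer is indifferent when 3q + 8(1−q) = 13q + 7(1−q), giving q = 1/11.
The value is 3·(1/11) + (8)·(10/11) = 83/11.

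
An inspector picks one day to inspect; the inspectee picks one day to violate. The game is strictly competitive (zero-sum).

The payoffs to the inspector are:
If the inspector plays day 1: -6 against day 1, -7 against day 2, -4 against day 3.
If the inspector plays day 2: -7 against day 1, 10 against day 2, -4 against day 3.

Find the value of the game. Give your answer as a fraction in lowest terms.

Column day 3 is strictly dominated by day 1 for the inspectee (it gives the inspector more in every row).
The remaining 2×2 game on (day 1, day 2) × (day 1, day 2) has no saddle point. Let the inspector play day 1 with probability p; indifference gives −6p − 7(1−p) = −7p + 10(1−p), so p = 17/18.
Similarly the inspectee's optimal q on day 1 is 17/18, and the value is -6·(17/18) + (-7)·(1/18) = -109/18.

-109/18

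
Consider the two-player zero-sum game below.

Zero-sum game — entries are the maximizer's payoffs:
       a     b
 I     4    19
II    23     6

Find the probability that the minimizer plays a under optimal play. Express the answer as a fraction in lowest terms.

Row minima are 4 and 6, so the maximizer's maximin is 6; column maxima are 23 and 19, so the minimizer's minimax is 19. These differ, so the equilibrium is in mixed strategies.
Let the minimizer play a with probability q. The maximizer is indifferent when 4q + 19(1−q) = 23q + 6(1−q), giving q = 13/32.

13/32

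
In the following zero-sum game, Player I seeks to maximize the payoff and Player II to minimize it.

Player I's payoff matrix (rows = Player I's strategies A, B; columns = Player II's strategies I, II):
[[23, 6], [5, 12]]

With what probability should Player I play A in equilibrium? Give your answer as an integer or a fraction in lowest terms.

Row minima are 6 and 5, so Player I's maximin is 6; column maxima are 23 and 12, so Player II's minimax is 12. These differ, so the equilibrium is in mixed strategies.
Let Player I play A with probability p. Player II is indifferent when 23p + 5(1−p) = 6p + 12(1−p), giving p = 7/24.

7/24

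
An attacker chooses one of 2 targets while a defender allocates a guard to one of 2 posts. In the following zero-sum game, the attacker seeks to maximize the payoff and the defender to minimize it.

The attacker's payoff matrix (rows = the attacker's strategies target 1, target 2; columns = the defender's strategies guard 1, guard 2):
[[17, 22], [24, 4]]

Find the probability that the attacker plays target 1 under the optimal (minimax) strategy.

4/5

Row minima are 17 and 4, so the attacker's maximin is 17; column maxima are 24 and 22, so the defender's minimax is 22. These differ, so the equilibrium is in mixed strategies.
Let the attacker play target 1 with probability p. The defender is indifferent when 17p + 24(1−p) = 22p + 4(1−p), giving p = 4/5.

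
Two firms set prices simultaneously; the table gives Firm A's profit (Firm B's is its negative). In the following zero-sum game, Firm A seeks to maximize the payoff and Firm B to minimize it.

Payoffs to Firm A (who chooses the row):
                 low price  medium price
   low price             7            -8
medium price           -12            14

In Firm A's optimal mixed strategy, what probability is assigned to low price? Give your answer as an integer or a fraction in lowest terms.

26/41

Row minima are -8 and -12, so Firm A's maximin is -8; column maxima are 7 and 14, so Firm B's minimax is 7. These differ, so the equilibrium is in mixed strategies.
Let Firm A play low price with probability p. Firm B is indifferent when 7p − 12(1−p) = −8p + 14(1−p), giving p = 26/41.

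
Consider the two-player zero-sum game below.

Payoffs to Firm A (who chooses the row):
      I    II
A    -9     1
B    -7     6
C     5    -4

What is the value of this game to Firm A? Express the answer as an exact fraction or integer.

Row A is strictly dominated by row B, so Firm A never plays it.
The remaining 2×2 game on (B, C) × (I, II) has no saddle point. Let Firm A play B with probability p; indifference gives −7p + 5(1−p) = 6p − 4(1−p), so p = 9/22.
Similarly Firm B's optimal q on I is 5/11, and the value is -7·(5/11) + (6)·(6/11) = 1/11.

1/11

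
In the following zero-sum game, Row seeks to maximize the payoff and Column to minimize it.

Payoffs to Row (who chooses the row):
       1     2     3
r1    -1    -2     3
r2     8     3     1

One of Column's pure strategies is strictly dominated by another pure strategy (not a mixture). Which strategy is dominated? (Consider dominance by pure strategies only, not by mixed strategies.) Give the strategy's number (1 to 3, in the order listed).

Column prefers columns that give Row less. Compare 1 with 2: -2 < -1, 3 < 8.
So 2 strictly dominates 1 for Column; 1 is strictly dominated.

1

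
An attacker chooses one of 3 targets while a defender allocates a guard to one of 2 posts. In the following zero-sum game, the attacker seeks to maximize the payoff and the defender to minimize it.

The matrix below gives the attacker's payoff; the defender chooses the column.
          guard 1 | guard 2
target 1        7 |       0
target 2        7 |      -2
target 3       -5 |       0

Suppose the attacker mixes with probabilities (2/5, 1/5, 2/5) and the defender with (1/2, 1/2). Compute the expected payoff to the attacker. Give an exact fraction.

9/10

Against (1/2, 1/2), each row's expected payoff is target 1: 7/2; target 2: 5/2; target 3: -5/2.
Taking the (2/5, 1/5, 2/5)-weighted average: (2/5)·(7/2) + (1/5)·(5/2) + (2/5)·(-5/2) = 9/10.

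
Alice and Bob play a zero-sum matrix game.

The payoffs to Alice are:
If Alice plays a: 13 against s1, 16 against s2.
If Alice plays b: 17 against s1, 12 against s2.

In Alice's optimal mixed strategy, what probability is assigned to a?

5/8

Row minima are 13 and 12, so Alice's maximin is 13; column maxima are 17 and 16, so Bob's minimax is 16. These differ, so the equilibrium is in mixed strategies.
Let Alice play a with probability p. Bob is indifferent when 13p + 17(1−p) = 16p + 12(1−p), giving p = 5/8.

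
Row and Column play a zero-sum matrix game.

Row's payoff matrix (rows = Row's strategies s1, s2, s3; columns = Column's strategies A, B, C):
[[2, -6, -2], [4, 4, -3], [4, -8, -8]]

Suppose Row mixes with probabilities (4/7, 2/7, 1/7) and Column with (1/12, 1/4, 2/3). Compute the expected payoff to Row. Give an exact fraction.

-19/7

Against (1/12, 1/4, 2/3), each row's expected payoff is s1: -8/3; s2: -2/3; s3: -7.
Taking the (4/7, 2/7, 1/7)-weighted average: (4/7)·(-8/3) + (2/7)·(-2/3) + (1/7)·(-7) = -19/7.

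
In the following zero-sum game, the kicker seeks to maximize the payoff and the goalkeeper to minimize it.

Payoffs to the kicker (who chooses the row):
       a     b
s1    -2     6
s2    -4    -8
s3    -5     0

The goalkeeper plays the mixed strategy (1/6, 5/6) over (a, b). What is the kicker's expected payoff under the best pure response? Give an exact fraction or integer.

14/3

s1: (-2)·(1/6) + (6)·(5/6) = 14/3.
s2: (-4)·(1/6) + (-8)·(5/6) = -22/3.
s3: (-5)·(1/6) + (0)·(5/6) = -5/6.
The best pure response is s1 with expected payoff 14/3.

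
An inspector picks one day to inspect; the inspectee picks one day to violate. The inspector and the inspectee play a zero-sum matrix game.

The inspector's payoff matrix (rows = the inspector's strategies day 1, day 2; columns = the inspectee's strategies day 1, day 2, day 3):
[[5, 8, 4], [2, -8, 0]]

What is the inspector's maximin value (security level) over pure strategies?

4

The worst-case payoff for each row is day 1: 4, day 2: -8.
The best of these is 4.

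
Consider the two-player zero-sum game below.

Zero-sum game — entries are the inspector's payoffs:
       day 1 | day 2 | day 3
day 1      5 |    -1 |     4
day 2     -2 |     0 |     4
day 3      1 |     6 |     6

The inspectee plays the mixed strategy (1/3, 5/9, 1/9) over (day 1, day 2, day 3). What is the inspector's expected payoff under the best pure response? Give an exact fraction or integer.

13/3

day 1: (5)·(1/3) + (-1)·(5/9) + (4)·(1/9) = 14/9.
day 2: (-2)·(1/3) + (0)·(5/9) + (4)·(1/9) = -2/9.
day 3: (1)·(1/3) + (6)·(5/9) + (6)·(1/9) = 13/3.
The best pure response is day 3 with expected payoff 13/3.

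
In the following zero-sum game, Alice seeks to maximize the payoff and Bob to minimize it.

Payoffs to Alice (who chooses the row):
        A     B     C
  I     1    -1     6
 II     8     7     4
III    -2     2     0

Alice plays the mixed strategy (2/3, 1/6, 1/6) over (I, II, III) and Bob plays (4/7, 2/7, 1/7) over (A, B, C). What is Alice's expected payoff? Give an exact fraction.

13/7

Against (4/7, 2/7, 1/7), each row's expected payoff is I: 8/7; II: 50/7; III: -4/7.
Taking the (2/3, 1/6, 1/6)-weighted average: (2/3)·(8/7) + (1/6)·(50/7) + (1/6)·(-4/7) = 13/7.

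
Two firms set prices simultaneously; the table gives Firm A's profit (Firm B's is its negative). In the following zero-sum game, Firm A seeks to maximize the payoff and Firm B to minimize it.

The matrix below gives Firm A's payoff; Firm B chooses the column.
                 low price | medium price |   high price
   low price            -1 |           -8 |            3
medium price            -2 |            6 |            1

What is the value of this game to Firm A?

Column high price is strictly dominated by low price for Firm B (it gives Firm A more in every row).
The remaining 2×2 game on (low price, medium price) × (low price, medium price) has no saddle point. Let Firm A play low price with probability p; indifference gives −p − 2(1−p) = −8p + 6(1−p), so p = 8/15.
Similarly Firm B's optimal q on low price is 14/15, and the value is -1·(14/15) + (-8)·(1/15) = -22/15.

-22/15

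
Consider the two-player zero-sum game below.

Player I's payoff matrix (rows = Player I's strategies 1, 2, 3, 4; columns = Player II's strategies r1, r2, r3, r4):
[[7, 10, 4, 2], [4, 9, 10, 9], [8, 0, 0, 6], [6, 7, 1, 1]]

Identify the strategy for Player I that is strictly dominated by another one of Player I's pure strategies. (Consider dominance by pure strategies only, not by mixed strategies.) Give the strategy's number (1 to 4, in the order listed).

4

Compare 4 with 1: 7 > 6, 10 > 7, 4 > 1, 2 > 1.
So 1 strictly dominates 4 for Player I; 4 is strictly dominated.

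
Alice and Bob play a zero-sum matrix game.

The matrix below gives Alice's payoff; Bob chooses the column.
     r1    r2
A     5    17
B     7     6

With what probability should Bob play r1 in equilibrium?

Row minima are 5 and 6, so Alice's maximin is 6; column maxima are 7 and 17, so Bob's minimax is 7. These differ, so the equilibrium is in mixed strategies.
Let Bob play r1 with probability q. Alice is indifferent when 5q + 17(1−q) = 7q + 6(1−q), giving q = 11/13.

11/13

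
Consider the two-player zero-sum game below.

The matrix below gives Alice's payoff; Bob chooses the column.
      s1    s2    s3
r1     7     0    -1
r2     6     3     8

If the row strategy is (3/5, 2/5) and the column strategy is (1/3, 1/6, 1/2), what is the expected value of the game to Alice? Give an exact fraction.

Against (1/3, 1/6, 1/2), each row's expected payoff is r1: 11/6; r2: 13/2.
Taking the (3/5, 2/5)-weighted average: (3/5)·(11/6) + (2/5)·(13/2) = 37/10.

37/10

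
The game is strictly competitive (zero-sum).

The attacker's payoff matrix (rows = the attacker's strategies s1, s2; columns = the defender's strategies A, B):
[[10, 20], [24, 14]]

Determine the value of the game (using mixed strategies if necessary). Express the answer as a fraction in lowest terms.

Row minima are 10 and 14, so the attacker's maximin is 14; column maxima are 24 and 20, so the defender's minimax is 20. These differ, so the equilibrium is in mixed strategies.
Let the attacker play s1 with probability p. The defender is indifferent when 10p + 24(1−p) = 20p + 14(1−p), giving p = 1/2.
Let the defender play A with probability q. The attacker is indifferent when 10q + 20(1−q) = 24q + 14(1−q), giving q = 3/10.
The value is 10·(3/10) + (20)·(7/10) = 17.

17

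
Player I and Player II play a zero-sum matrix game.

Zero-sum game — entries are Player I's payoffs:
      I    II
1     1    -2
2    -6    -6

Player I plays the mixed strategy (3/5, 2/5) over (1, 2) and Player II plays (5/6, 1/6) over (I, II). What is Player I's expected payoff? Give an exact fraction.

-21/10

Against (5/6, 1/6), each row's expected payoff is 1: 1/2; 2: -6.
Taking the (3/5, 2/5)-weighted average: (3/5)·(1/2) + (2/5)·(-6) = -21/10.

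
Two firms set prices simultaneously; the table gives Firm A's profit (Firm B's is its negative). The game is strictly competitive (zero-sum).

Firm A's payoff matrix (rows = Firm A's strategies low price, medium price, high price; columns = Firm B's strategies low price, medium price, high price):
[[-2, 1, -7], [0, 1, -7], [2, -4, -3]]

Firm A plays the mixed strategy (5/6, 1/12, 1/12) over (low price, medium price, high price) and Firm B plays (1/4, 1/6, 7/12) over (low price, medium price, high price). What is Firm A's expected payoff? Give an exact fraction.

Against (1/4, 1/6, 7/12), each row's expected payoff is low price: -53/12; medium price: -47/12; high price: -23/12.
Taking the (5/6, 1/12, 1/12)-weighted average: (5/6)·(-53/12) + (1/12)·(-47/12) + (1/12)·(-23/12) = -25/6.

-25/6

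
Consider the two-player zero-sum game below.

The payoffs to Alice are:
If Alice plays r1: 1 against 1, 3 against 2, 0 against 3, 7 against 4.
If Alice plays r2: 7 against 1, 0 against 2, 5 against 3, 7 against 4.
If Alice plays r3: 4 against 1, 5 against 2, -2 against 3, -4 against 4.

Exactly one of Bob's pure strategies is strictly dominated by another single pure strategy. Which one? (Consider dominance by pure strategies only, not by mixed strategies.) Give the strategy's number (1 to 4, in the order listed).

Bob prefers columns that give Alice less. Compare 1 with 3: 0 < 1, 5 < 7, -2 < 4.
So 3 strictly dominates 1 for Bob; 1 is strictly dominated.

1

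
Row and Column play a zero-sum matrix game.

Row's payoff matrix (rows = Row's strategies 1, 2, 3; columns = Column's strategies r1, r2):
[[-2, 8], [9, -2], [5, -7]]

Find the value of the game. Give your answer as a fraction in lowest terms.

Row 3 is strictly dominated by row 2, so Row never plays it.
The remaining 2×2 game on (1, 2) × (r1, r2) has no saddle point. Let Row play 1 with probability p; indifference gives −2p + 9(1−p) = 8p − 2(1−p), so p = 11/21.
Similarly Column's optimal q on r1 is 10/21, and the value is -2·(10/21) + (8)·(11/21) = 68/21.

68/21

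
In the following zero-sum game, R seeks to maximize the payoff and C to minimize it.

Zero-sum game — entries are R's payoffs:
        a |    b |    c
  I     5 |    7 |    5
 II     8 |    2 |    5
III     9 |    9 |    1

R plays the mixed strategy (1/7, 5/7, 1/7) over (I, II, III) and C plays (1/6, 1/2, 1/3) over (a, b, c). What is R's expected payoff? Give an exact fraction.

Against (1/6, 1/2, 1/3), each row's expected payoff is I: 6; II: 4; III: 19/3.
Taking the (1/7, 5/7, 1/7)-weighted average: (1/7)·(6) + (5/7)·(4) + (1/7)·(19/3) = 97/21.

97/21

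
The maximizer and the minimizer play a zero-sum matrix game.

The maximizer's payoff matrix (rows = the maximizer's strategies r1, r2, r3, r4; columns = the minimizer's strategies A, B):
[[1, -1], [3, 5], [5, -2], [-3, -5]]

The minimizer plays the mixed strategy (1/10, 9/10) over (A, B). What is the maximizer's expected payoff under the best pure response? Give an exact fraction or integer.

r1: (1)·(1/10) + (-1)·(9/10) = -4/5.
r2: (3)·(1/10) + (5)·(9/10) = 24/5.
r3: (5)·(1/10) + (-2)·(9/10) = -13/10.
r4: (-3)·(1/10) + (-5)·(9/10) = -24/5.
The best pure response is r2 with expected payoff 24/5.

24/5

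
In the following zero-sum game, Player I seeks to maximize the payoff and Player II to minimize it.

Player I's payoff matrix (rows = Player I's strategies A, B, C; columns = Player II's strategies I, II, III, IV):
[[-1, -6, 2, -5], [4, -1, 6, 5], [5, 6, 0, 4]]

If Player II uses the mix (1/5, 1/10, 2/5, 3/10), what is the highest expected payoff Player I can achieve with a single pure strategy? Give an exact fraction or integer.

A: (-1)·(1/5) + (-6)·(1/10) + (2)·(2/5) + (-5)·(3/10) = -3/2.
B: (4)·(1/5) + (-1)·(1/10) + (6)·(2/5) + (5)·(3/10) = 23/5.
C: (5)·(1/5) + (6)·(1/10) + (0)·(2/5) + (4)·(3/10) = 14/5.
The best pure response is B with expected payoff 23/5.

23/5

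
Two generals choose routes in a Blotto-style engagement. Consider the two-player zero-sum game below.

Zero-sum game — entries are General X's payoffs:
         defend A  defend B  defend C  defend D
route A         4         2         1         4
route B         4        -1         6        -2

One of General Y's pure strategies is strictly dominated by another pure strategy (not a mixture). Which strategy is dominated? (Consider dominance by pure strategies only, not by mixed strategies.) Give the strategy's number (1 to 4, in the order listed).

1

General Y prefers columns that give General X less. Compare defend A with defend B: 2 < 4, -1 < 4.
So defend B strictly dominates defend A for General Y; defend A is strictly dominated.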